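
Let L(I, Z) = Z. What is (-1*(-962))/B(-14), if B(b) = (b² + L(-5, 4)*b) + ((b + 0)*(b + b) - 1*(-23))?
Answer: 26/15 ≈ 1.7333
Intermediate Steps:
B(b) = 23 + 3*b² + 4*b (B(b) = (b² + 4*b) + ((b + 0)*(b + b) - 1*(-23)) = (b² + 4*b) + (b*(2*b) + 23) = (b² + 4*b) + (2*b² + 23) = (b² + 4*b) + (23 + 2*b²) = 23 + 3*b² + 4*b)
(-1*(-962))/B(-14) = (-1*(-962))/(23 + 3*(-14)² + 4*(-14)) = 962/(23 + 3*196 - 56) = 962/(23 + 588 - 56) = 962/555 = 962*(1/555) = 26/15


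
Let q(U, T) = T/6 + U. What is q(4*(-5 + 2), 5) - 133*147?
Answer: -117373/6 ≈ -19562.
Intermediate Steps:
q(U, T) = U + T/6 (q(U, T) = T*(1/6) + U = T/6 + U = U + T/6)
q(4*(-5 + 2), 5) - 133*147 = (4*(-5 + 2) + (1/6)*5) - 133*147 = (4*(-3) + 5/6) - 19551 = (-12 + 5/6) - 19551 = -67/6 - 19551 = -117373/6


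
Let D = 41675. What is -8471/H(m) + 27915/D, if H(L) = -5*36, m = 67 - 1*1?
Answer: 2864429/60012 ≈ 47.731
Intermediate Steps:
m = 66 (m = 67 - 1 = 66)
H(L) = -180
-8471/H(m) + 27915/D = -8471/(-180) + 27915/41675 = -8471*(-1/180) + 27915*(1/41675) = 8471/180 + 5583/8335 = 2864429/60012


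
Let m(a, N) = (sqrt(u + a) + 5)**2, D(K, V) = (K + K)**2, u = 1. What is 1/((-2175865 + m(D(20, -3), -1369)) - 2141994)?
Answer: -4316233/18629867150189 - 10*sqrt(1601)/18629867150189 ≈ -2.3170e-7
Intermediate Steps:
D(K, V) = 4*K**2 (D(K, V) = (2*K)**2 = 4*K**2)
m(a, N) = (5 + sqrt(1 + a))**2 (m(a, N) = (sqrt(1 + a) + 5)**2 = (5 + sqrt(1 + a))**2)
1/((-2175865 + m(D(20, -3), -1369)) - 2141994) = 1/((-2175865 + (5 + sqrt(1 + 4*20**2))**2) - 2141994) = 1/((-2175865 + (5 + sqrt(1 + 4*400))**2) - 2141994) = 1/((-2175865 + (5 + sqrt(1 + 1600))**2) - 2141994) = 1/((-2175865 + (5 + sqrt(1601))**2) - 2141994) = 1/(-4317859 + (5 + sqrt(1601))**2)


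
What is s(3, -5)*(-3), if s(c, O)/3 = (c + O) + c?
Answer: -9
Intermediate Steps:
s(c, O) = 3*O + 6*c (s(c, O) = 3*((c + O) + c) = 3*((O + c) + c) = 3*(O + 2*c) = 3*O + 6*c)
s(3, -5)*(-3) = (3*(-5) + 6*3)*(-3) = (-15 + 18)*(-3) = 3*(-3) = -9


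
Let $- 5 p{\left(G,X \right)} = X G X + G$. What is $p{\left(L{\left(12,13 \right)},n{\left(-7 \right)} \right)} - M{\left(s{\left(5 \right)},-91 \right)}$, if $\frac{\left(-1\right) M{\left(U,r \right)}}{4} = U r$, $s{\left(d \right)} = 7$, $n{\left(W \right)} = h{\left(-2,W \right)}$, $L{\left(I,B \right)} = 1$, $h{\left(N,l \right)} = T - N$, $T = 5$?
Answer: $-2558$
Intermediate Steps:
$h{\left(N,l \right)} = 5 - N$
$n{\left(W \right)} = 7$ ($n{\left(W \right)} = 5 - -2 = 5 + 2 = 7$)
$p{\left(G,X \right)} = - \frac{G}{5} - \frac{G X^{2}}{5}$ ($p{\left(G,X \right)} = - \frac{X G X + G}{5} = - \frac{G X X + G}{5} = - \frac{G X^{2} + G}{5} = - \frac{G + G X^{2}}{5} = - \frac{G}{5} - \frac{G X^{2}}{5}$)
$M{\left(U,r \right)} = - 4 U r$
$p{\left(L{\left(12,13 \right)},n{\left(-7 \right)} \right)} - M{\left(s{\left(5 \right)},-91 \right)} = \left(- \frac{1}{5}\right) 1 \left(1 + 7^{2}\right) - \left(-4\right) 7 \left(-91\right) = \left(- \frac{1}{5}\right) 1 \left(1 + 49\right) - 2548 = \left(- \frac{1}{5}\right) 1 \cdot 50 - 2548 = -10 - 2548 = -2558$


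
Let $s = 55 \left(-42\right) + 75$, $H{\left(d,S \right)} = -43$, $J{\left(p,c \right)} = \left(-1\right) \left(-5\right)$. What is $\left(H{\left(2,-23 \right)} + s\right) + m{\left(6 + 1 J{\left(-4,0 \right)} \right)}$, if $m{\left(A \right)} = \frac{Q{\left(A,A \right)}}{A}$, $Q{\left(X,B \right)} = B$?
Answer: $-2277$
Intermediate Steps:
$J{\left(p,c \right)} = 5$
$m{\left(A \right)} = 1$ ($m{\left(A \right)} = \frac{A}{A} = 1$)
$s = -2235$ ($s = -2310 + 75 = -2235$)
$\left(H{\left(2,-23 \right)} + s\right) + m{\left(6 + 1 J{\left(-4,0 \right)} \right)} = \left(-43 - 2235\right) + 1 = -2278 + 1 = -2277$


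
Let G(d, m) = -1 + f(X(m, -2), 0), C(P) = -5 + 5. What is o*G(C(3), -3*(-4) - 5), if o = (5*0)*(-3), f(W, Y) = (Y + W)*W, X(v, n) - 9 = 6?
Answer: 0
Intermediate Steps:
X(v, n) = 15 (X(v, n) = 9 + 6 = 15)
C(P) = 0
f(W, Y) = W*(W + Y) (f(W, Y) = (W + Y)*W = W*(W + Y))
G(d, m) = 224 (G(d, m) = -1 + 15*(15 + 0) = -1 + 15*15 = -1 + 225 = 224)
o = 0 (o = 0*(-3) = 0)
o*G(C(3), -3*(-4) - 5) = 0*224 = 0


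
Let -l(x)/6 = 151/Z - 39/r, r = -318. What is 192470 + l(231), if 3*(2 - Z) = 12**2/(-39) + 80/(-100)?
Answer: 3473815256/18073 ≈ 1.9221e+5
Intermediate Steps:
Z = 682/195 (Z = 2 - (12**2/(-39) + 80/(-100))/3 = 2 - (144*(-1/39) + 80*(-1/100))/3 = 2 - (-48/13 - 4/5)/3 = 2 - 1/3*(-292/65) = 2 + 292/195 = 682/195 ≈ 3.4974)
l(x) = -4695054/18073 (l(x) = -6*(151/(682/195) - 39/(-318)) = -6*(151*(195/682) - 39*(-1/318)) = -6*(29445/682 + 13/106) = -6*782509/18073 = -4695054/18073)
192470 + l(231) = 192470 - 4695054/18073 = 3473815256/18073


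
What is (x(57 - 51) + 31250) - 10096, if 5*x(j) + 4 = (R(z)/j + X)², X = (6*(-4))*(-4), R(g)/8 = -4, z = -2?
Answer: 1025878/45 ≈ 22797.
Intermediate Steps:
R(g) = -32 (R(g) = 8*(-4) = -32)
X = 96 (X = -24*(-4) = 96)
x(j) = -⅘ + (96 - 32/j)²/5 (x(j) = -⅘ + (-32/j + 96)²/5 = -⅘ + (96 - 32/j)²/5)
(x(57 - 51) + 31250) - 10096 = (4*(256 - 1536*(57 - 51) + 2303*(57 - 51)²)/(5*(57 - 51)²) + 31250) - 10096 = ((⅘)*(256 - 1536*6 + 2303*6²)/6² + 31250) - 10096 = ((⅘)*(1/36)*(256 - 9216 + 2303*36) + 31250) - 10096 = ((⅘)*(1/36)*(256 - 9216 + 82908) + 31250) - 10096 = ((⅘)*(1/36)*73948 + 31250) - 10096 = (73948/45 + 31250) - 10096 = 1480198/45 - 10096 = 1025878/45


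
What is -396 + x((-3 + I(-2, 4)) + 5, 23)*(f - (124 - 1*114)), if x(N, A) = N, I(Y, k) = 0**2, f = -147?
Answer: -710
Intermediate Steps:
I(Y, k) = 0
-396 + x((-3 + I(-2, 4)) + 5, 23)*(f - (124 - 1*114)) = -396 + ((-3 + 0) + 5)*(-147 - (124 - 1*114)) = -396 + (-3 + 5)*(-147 - (124 - 114)) = -396 + 2*(-147 - 1*10) = -396 + 2*(-147 - 10) = -396 + 2*(-157) = -396 - 314 = -710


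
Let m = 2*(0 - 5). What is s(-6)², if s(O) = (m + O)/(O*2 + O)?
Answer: 64/81 ≈ 0.79012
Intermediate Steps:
m = -10 (m = 2*(-5) = -10)
s(O) = (-10 + O)/(3*O) (s(O) = (-10 + O)/(O*2 + O) = (-10 + O)/(2*O + O) = (-10 + O)/((3*O)) = (-10 + O)*(1/(3*O)) = (-10 + O)/(3*O))
s(-6)² = ((⅓)*(-10 - 6)/(-6))² = ((⅓)*(-⅙)*(-16))² = (8/9)² = 64/81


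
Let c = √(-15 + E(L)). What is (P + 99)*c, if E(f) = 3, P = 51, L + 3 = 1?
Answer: 300*I*√3 ≈ 519.62*I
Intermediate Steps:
L = -2 (L = -3 + 1 = -2)
c = 2*I*√3 (c = √(-15 + 3) = √(-12) = 2*I*√3 ≈ 3.4641*I)
(P + 99)*c = (51 + 99)*(2*I*√3) = 150*(2*I*√3) = 300*I*√3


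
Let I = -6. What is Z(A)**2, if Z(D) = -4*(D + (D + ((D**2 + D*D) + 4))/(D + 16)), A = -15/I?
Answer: 272484/1369 ≈ 199.04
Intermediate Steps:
A = 5/2 (A = -15/(-6) = -15*(-1/6) = 5/2 ≈ 2.5000)
Z(D) = -4*D - 4*(4 + D + 2*D**2)/(16 + D) (Z(D) = -4*(D + (D + ((D**2 + D**2) + 4))/(16 + D)) = -4*(D + (D + (2*D**2 + 4))/(16 + D)) = -4*(D + (D + (4 + 2*D**2))/(16 + D)) = -4*(D + (4 + D + 2*D**2)/(16 + D)) = -4*D - 4*(4 + D + 2*D**2)/(16 + D))
Z(A)**2 = (4*(-4 - 17*5/2 - 3*(5/2)**2)/(16 + 5/2))**2 = (4*(-4 - 85/2 - 3*25/4)/(37/2))**2 = (4*(2/37)*(-4 - 85/2 - 75/4))**2 = (4*(2/37)*(-261/4))**2 = (-522/37)**2 = 272484/1369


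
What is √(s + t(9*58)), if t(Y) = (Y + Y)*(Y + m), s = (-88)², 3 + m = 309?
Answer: 76*√151 ≈ 933.90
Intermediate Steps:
m = 306 (m = -3 + 309 = 306)
s = 7744
t(Y) = 2*Y*(306 + Y) (t(Y) = (Y + Y)*(Y + 306) = (2*Y)*(306 + Y) = 2*Y*(306 + Y))
√(s + t(9*58)) = √(7744 + 2*(9*58)*(306 + 9*58)) = √(7744 + 2*522*(306 + 522)) = √(7744 + 2*522*828) = √(7744 + 864432) = √872176 = 76*√151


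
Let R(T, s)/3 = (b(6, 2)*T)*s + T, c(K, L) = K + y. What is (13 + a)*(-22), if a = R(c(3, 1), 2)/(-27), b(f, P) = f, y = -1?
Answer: -2002/9 ≈ -222.44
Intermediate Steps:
c(K, L) = -1 + K (c(K, L) = K - 1 = -1 + K)
R(T, s) = 3*T + 18*T*s (R(T, s) = 3*((6*T)*s + T) = 3*(6*T*s + T) = 3*(T + 6*T*s) = 3*T + 18*T*s)
a = -26/9 (a = (3*(-1 + 3)*(1 + 6*2))/(-27) = (3*2*(1 + 12))*(-1/27) = (3*2*13)*(-1/27) = 78*(-1/27) = -26/9 ≈ -2.8889)
(13 + a)*(-22) = (13 - 26/9)*(-22) = (91/9)*(-22) = -2002/9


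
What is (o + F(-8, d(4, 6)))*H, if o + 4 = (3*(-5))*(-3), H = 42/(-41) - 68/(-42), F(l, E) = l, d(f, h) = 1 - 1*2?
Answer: 5632/287 ≈ 19.624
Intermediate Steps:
d(f, h) = -1 (d(f, h) = 1 - 2 = -1)
H = 512/861 (H = 42*(-1/41) - 68*(-1/42) = -42/41 + 34/21 = 512/861 ≈ 0.59466)
o = 41 (o = -4 + (3*(-5))*(-3) = -4 - 15*(-3) = -4 + 45 = 41)
(o + F(-8, d(4, 6)))*H = (41 - 8)*(512/861) = 33*(512/861) = 5632/287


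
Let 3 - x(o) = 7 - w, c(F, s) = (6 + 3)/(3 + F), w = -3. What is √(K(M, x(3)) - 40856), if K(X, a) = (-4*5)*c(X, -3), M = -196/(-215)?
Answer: 2*I*√8599649/29 ≈ 202.24*I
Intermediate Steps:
c(F, s) = 9/(3 + F)
x(o) = -7 (x(o) = 3 - (7 - 1*(-3)) = 3 - (7 + 3) = 3 - 1*10 = 3 - 10 = -7)
M = 196/215 (M = -196*(-1/215) = 196/215 ≈ 0.91163)
K(X, a) = -180/(3 + X) (K(X, a) = (-4*5)*(9/(3 + X)) = -180/(3 + X))
√(K(M, x(3)) - 40856) = √(-180/(3 + 196/215) - 40856) = √(-180/841/215 - 40856) = √(-180*215/841 - 40856) = √(-38700/841 - 40856) = √(-34398596/841) = 2*I*√8599649/29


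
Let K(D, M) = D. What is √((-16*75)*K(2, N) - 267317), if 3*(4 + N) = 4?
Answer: I*√269717 ≈ 519.34*I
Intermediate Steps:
N = -8/3 (N = -4 + (⅓)*4 = -4 + 4/3 = -8/3 ≈ -2.6667)
√((-16*75)*K(2, N) - 267317) = √(-16*75*2 - 267317) = √(-1200*2 - 267317) = √(-2400 - 267317) = √(-269717) = I*√269717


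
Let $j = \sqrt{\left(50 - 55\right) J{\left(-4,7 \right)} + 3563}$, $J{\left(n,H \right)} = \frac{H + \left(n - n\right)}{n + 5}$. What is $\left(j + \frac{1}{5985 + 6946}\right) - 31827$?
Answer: $- \frac{411554936}{12931} + 42 \sqrt{2} \approx -31768.0$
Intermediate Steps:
$J{\left(n,H \right)} = \frac{H}{5 + n}$ ($J{\left(n,H \right)} = \frac{H + 0}{5 + n} = \frac{H}{5 + n}$)
$j = 42 \sqrt{2}$ ($j = \sqrt{\left(50 - 55\right) \frac{7}{5 - 4} + 3563} = \sqrt{- 5 \cdot \frac{7}{1} + 3563} = \sqrt{- 5 \cdot 7 \cdot 1 + 3563} = \sqrt{\left(-5\right) 7 + 3563} = \sqrt{-35 + 3563} = \sqrt{3528} = 42 \sqrt{2} \approx 59.397$)
$\left(j + \frac{1}{5985 + 6946}\right) - 31827 = \left(42 \sqrt{2} + \frac{1}{5985 + 6946}\right) - 31827 = \left(42 \sqrt{2} + \frac{1}{12931}\right) - 31827 = \left(\frac{1}{12931} + 42 \sqrt{2}\right) - 31827 = - \frac{411554936}{12931} + 42 \sqrt{2}$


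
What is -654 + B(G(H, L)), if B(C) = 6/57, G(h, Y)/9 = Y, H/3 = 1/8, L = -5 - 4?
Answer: -12424/19 ≈ -653.89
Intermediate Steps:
L = -9
H = 3/8 ≈ 0.37500
G(h, Y) = 9*Y
B(C) = 2/19 (B(C) = 6*(1/57) = 2/19)
-654 + B(G(H, L)) = -654 + 2/19 = -12424/19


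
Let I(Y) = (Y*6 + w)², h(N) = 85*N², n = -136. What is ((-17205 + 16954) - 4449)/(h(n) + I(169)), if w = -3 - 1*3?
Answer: -1175/647056 ≈ -0.0018159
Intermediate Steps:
w = -6 (w = -3 - 3 = -6)
I(Y) = (-6 + 6*Y)² (I(Y) = (Y*6 - 6)² = (6*Y - 6)² = (-6 + 6*Y)²)
((-17205 + 16954) - 4449)/(h(n) + I(169)) = ((-17205 + 16954) - 4449)/(85*(-136)² + 36*(-1 + 169)²) = (-251 - 4449)/(85*18496 + 36*168²) = -4700/(1572160 + 36*28224) = -4700/(1572160 + 1016064) = -4700/2588224 = -4700*1/2588224 = -1175/647056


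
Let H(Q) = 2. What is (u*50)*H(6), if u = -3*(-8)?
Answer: 2400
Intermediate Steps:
u = 24
(u*50)*H(6) = (24*50)*2 = 1200*2 = 2400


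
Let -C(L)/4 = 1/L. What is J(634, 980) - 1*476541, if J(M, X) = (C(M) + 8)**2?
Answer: -47880707393/100489 ≈ -4.7648e+5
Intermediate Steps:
C(L) = -4/L
J(M, X) = (8 - 4/M)**2 (J(M, X) = (-4/M + 8)**2 = (8 - 4/M)**2)
J(634, 980) - 1*476541 = (8 - 4/634)**2 - 1*476541 = (8 - 4*1/634)**2 - 476541 = (8 - 2/317)**2 - 476541 = (2534/317)**2 - 476541 = 6421156/100489 - 476541 = -47880707393/100489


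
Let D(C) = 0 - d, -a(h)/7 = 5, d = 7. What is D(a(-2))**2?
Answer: 49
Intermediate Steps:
a(h) = -35 (a(h) = -7*5 = -35)
D(C) = -7 (D(C) = 0 - 1*7 = 0 - 7 = -7)
D(a(-2))**2 = (-7)**2 = 49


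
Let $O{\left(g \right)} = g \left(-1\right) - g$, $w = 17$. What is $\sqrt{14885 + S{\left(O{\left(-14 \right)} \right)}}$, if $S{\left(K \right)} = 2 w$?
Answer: $\sqrt{14919} \approx 122.14$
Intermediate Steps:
$O{\left(g \right)} = - 2 g$ ($O{\left(g \right)} = - g - g = - 2 g$)
$S{\left(K \right)} = 34$ ($S{\left(K \right)} = 2 \cdot 17 = 34$)
$\sqrt{14885 + S{\left(O{\left(-14 \right)} \right)}} = \sqrt{14885 + 34} = \sqrt{14919}$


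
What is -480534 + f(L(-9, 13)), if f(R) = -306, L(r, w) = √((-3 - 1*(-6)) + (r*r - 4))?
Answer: -480840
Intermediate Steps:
L(r, w) = √(-1 + r²) (L(r, w) = √((-3 + 6) + (r² - 4)) = √(3 + (-4 + r²)) = √(-1 + r²))
-480534 + f(L(-9, 13)) = -480534 - 306 = -480840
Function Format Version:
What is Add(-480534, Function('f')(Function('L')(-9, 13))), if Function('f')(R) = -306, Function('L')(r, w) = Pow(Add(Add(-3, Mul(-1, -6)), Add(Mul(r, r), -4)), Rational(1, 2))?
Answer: -480840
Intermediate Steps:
Function('L')(r, w) = Pow(Add(-1, Pow(r, 2)), Rational(1, 2)) (Function('L')(r, w) = Pow(Add(Add(-3, 6), Add(Pow(r, 2), -4)), Rational(1, 2)) = Pow(Add(3, Add(-4, Pow(r, 2))), Rational(1, 2)) = Pow(Add(-1, Pow(r, 2)), Rational(1, 2)))
Add(-480534, Function('f')(Function('L')(-9, 13))) = Add(-480534, -306) = -480840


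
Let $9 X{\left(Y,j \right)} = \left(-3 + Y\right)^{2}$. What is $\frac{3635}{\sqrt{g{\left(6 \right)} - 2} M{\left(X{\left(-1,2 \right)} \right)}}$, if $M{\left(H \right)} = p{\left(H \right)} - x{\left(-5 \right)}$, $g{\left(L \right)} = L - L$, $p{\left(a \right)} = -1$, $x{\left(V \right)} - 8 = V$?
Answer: $\frac{3635 i \sqrt{2}}{8} \approx 642.58 i$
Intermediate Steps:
$x{\left(V \right)} = 8 + V$
$g{\left(L \right)} = 0$
$X{\left(Y,j \right)} = \frac{\left(-3 + Y\right)^{2}}{9}$
$M{\left(H \right)} = -4$ ($M{\left(H \right)} = -1 - \left(8 - 5\right) = -1 - 3 = -4$)
$\frac{3635}{\sqrt{g{\left(6 \right)} - 2} M{\left(X{\left(-1,2 \right)} \right)}} = \frac{3635}{\sqrt{0 - 2} \left(-4\right)} = \frac{3635}{\sqrt{-2} \left(-4\right)} = \frac{3635}{i \sqrt{2} \left(-4\right)} = \frac{3635}{\left(-4\right) i \sqrt{2}} = 3635 \frac{i \sqrt{2}}{8} = \frac{3635 i \sqrt{2}}{8}$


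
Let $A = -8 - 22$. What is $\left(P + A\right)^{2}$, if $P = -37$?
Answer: $4489$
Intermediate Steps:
$A = -30$
$\left(P + A\right)^{2} = \left(-37 - 30\right)^{2} = \left(-67\right)^{2} = 4489$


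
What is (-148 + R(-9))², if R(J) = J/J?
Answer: 21609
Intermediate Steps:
R(J) = 1
(-148 + R(-9))² = (-148 + 1)² = (-147)² = 21609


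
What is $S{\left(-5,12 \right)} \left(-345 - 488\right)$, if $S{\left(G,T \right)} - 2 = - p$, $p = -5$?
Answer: $-5831$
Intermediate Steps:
$S{\left(G,T \right)} = 7$ ($S{\left(G,T \right)} = 2 - -5 = 2 + 5 = 7$)
$S{\left(-5,12 \right)} \left(-345 - 488\right) = 7 \left(-345 - 488\right) = 7 \left(-833\right) = -5831$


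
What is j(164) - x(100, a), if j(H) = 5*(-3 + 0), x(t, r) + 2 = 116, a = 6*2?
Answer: -129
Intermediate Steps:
a = 12
x(t, r) = 114 (x(t, r) = -2 + 116 = 114)
j(H) = -15 (j(H) = 5*(-3) = -15)
j(164) - x(100, a) = -15 - 1*114 = -15 - 114 = -129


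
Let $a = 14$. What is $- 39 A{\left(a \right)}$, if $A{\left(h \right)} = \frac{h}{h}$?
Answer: $-39$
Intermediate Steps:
$A{\left(h \right)} = 1$
$- 39 A{\left(a \right)} = \left(-39\right) 1 = -39$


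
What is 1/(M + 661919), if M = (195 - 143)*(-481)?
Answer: 1/636907 ≈ 1.5701e-6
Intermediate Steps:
M = -25012 (M = 52*(-481) = -25012)
1/(M + 661919) = 1/(-25012 + 661919) = 1/636907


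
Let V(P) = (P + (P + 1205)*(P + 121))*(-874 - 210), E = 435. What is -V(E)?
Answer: 988906100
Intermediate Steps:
V(P) = -1084*P - 1084*(121 + P)*(1205 + P) (V(P) = (P + (1205 + P)*(121 + P))*(-1084) = (P + (121 + P)*(1205 + P))*(-1084) = -1084*P - 1084*(121 + P)*(1205 + P))
-V(E) = -(-158052620 - 1438468*435 - 1084*435**2) = -(-158052620 - 625733580 - 1084*189225) = -(-158052620 - 625733580 - 205119900) = -1*(-988906100) = 988906100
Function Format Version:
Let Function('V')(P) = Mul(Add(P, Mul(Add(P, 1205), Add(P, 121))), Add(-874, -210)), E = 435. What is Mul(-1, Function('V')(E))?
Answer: 988906100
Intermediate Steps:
Function('V')(P) = Add(Mul(-1084, P), Mul(-1084, Add(121, P), Add(1205, P))) (Function('V')(P) = Mul(Add(P, Mul(Add(1205, P), Add(121, P))), -1084) = Mul(Add(P, Mul(Add(121, P), Add(1205, P))), -1084) = Add(Mul(-1084, P), Mul(-1084, Add(121, P), Add(1205, P))))
Mul(-1, Function('V')(E)) = Mul(-1, Add(-158052620, Mul(-1438468, 435), Mul(-1084, Pow(435, 2)))) = Mul(-1, Add(-158052620, -625733580, Mul(-1084, 189225))) = Mul(-1, Add(-158052620, -625733580, -205119900)) = Mul(-1, -988906100) = 988906100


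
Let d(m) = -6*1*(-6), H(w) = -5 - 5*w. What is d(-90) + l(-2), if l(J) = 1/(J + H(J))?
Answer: 109/3 ≈ 36.333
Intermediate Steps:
l(J) = 1/(-5 - 4*J) (l(J) = 1/(J + (-5 - 5*J)) = 1/(-5 - 4*J))
d(m) = 36 (d(m) = -6*(-6) = 36)
d(-90) + l(-2) = 36 - 1/(5 + 4*(-2)) = 36 - 1/(5 - 8) = 36 - 1/(-3) = 36 - 1*(-1/3) = 36 + 1/3 = 109/3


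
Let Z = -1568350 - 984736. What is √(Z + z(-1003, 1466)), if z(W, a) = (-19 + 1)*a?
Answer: I*√2579474 ≈ 1606.1*I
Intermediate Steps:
z(W, a) = -18*a
Z = -2553086
√(Z + z(-1003, 1466)) = √(-2553086 - 18*1466) = √(-2553086 - 26388) = √(-2579474) = I*√2579474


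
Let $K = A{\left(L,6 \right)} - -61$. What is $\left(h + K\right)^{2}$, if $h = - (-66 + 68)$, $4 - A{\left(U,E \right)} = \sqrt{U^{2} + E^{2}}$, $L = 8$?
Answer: $2809$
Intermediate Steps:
$A{\left(U,E \right)} = 4 - \sqrt{E^{2} + U^{2}}$ ($A{\left(U,E \right)} = 4 - \sqrt{U^{2} + E^{2}} = 4 - \sqrt{E^{2} + U^{2}}$)
$h = -2$ ($h = \left(-1\right) 2 = -2$)
$K = 55$ ($K = \left(4 - \sqrt{6^{2} + 8^{2}}\right) - -61 = \left(4 - \sqrt{36 + 64}\right) + 61 = \left(4 - \sqrt{100}\right) + 61 = \left(4 - 10\right) + 61 = -6 + 61 = 55$)
$\left(h + K\right)^{2} = \left(-2 + 55\right)^{2} = 53^{2} = 2809$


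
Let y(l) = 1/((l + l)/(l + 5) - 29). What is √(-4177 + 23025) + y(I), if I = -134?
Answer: -129/3473 + 4*√1178 ≈ 137.25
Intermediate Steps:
y(l) = 1/(-29 + 2*l/(5 + l)) (y(l) = 1/((2*l)/(5 + l) - 29) = 1/(2*l/(5 + l) - 29) = 1/(-29 + 2*l/(5 + l)))
√(-4177 + 23025) + y(I) = √(-4177 + 23025) + (-5 - 1*(-134))/(145 + 27*(-134)) = √18848 + (-5 + 134)/(145 - 3618) = 4*√1178 + 129/(-3473) = 4*√1178 - 1/3473*129 = 4*√1178 - 129/3473 = -129/3473 + 4*√1178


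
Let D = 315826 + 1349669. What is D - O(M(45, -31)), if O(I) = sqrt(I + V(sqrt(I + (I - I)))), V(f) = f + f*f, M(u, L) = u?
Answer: 1665495 - sqrt(90 + 3*sqrt(5)) ≈ 1.6655e+6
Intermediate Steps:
V(f) = f + f**2
O(I) = sqrt(I + sqrt(I)*(1 + sqrt(I))) (O(I) = sqrt(I + sqrt(I + (I - I))*(1 + sqrt(I + (I - I)))) = sqrt(I + sqrt(I + 0)*(1 + sqrt(I + 0))) = sqrt(I + sqrt(I)*(1 + sqrt(I))))
D = 1665495
D - O(M(45, -31)) = 1665495 - sqrt(sqrt(45) + 2*45) = 1665495 - sqrt(3*sqrt(5) + 90) = 1665495 - sqrt(90 + 3*sqrt(5))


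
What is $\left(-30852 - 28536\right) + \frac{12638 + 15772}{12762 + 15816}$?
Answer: $- \frac{282860309}{4763} \approx -59387.0$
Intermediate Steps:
$\left(-30852 - 28536\right) + \frac{12638 + 15772}{12762 + 15816} = -59388 + \frac{28410}{28578} = -59388 + 28410 \cdot \frac{1}{28578} = -59388 + \frac{4735}{4763} = - \frac{282860309}{4763}$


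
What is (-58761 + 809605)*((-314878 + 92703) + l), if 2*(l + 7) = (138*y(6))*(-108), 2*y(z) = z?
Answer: -183609890072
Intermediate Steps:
y(z) = z/2
l = -22363 (l = -7 + ((138*((1/2)*6))*(-108))/2 = -7 + ((138*3)*(-108))/2 = -7 + (414*(-108))/2 = -7 + (1/2)*(-44712) = -7 - 22356 = -22363)
(-58761 + 809605)*((-314878 + 92703) + l) = (-58761 + 809605)*((-314878 + 92703) - 22363) = 750844*(-222175 - 22363) = 750844*(-244538) = -183609890072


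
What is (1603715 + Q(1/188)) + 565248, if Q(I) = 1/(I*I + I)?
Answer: 409969351/189 ≈ 2.1692e+6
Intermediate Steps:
Q(I) = 1/(I + I²) (Q(I) = 1/(I² + I) = 1/(I + I²))
(1603715 + Q(1/188)) + 565248 = (1603715 + 1/((1/188)*(1 + 1/188))) + 565248 = (1603715 + 188/(189/188)) + 565248 = (1603715 + 188*(188/189)) + 565248 = (1603715 + 35344/189) + 565248 = 303137479/189 + 565248 = 409969351/189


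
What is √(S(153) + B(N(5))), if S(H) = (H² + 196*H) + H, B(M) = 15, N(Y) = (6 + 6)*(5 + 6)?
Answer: √53565 ≈ 231.44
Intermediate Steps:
N(Y) = 132 (N(Y) = 12*11 = 132)
S(H) = H² + 197*H
√(S(153) + B(N(5))) = √(153*(197 + 153) + 15) = √(153*350 + 15) = √(53550 + 15) = √53565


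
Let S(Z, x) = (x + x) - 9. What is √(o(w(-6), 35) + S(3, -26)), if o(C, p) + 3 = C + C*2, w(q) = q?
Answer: I*√82 ≈ 9.0554*I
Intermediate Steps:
S(Z, x) = -9 + 2*x (S(Z, x) = 2*x - 9 = -9 + 2*x)
o(C, p) = -3 + 3*C (o(C, p) = -3 + (C + C*2) = -3 + (C + 2*C) = -3 + 3*C)
√(o(w(-6), 35) + S(3, -26)) = √((-3 + 3*(-6)) + (-9 + 2*(-26))) = √((-3 - 18) + (-9 - 52)) = √(-21 - 61) = √(-82) = I*√82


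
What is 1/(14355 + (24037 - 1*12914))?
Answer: 1/25478 ≈ 3.9250e-5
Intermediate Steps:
1/(14355 + (24037 - 1*12914)) = 1/(14355 + (24037 - 12914)) = 1/(14355 + 11123) = 1/25478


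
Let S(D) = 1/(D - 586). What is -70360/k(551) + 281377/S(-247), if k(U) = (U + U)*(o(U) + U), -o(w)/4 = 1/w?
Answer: -71159202521657/303597 ≈ -2.3439e+8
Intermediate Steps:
o(w) = -4/w
k(U) = 2*U*(U - 4/U) (k(U) = (U + U)*(-4/U + U) = (2*U)*(U - 4/U) = 2*U*(U - 4/U))
S(D) = 1/(-586 + D)
-70360/k(551) + 281377/S(-247) = -70360/(-8 + 2*551²) + 281377/(1/(-586 - 247)) = -70360/(-8 + 2*303601) + 281377/(1/(-833)) = -70360/(-8 + 607202) + 281377/(-1/833) = -70360/607194 + 281377*(-833) = -70360*1/607194 - 234387041 = -35180/303597 - 234387041 = -71159202521657/303597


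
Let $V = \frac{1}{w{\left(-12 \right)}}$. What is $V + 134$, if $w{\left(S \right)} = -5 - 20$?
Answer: $\frac{3349}{25} \approx 133.96$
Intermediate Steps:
$w{\left(S \right)} = -25$ ($w{\left(S \right)} = -5 - 20 = -25$)
$V = - \frac{1}{25}$ ($V = \frac{1}{-25} = - \frac{1}{25} \approx -0.04$)
$V + 134 = - \frac{1}{25} + 134 = \frac{3349}{25}$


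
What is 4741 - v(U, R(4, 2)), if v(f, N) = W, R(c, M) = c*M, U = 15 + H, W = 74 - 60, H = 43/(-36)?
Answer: 4727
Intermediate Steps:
H = -43/36 (H = 43*(-1/36) = -43/36 ≈ -1.1944)
W = 14
U = 497/36 (U = 15 - 43/36 = 497/36 ≈ 13.806)
R(c, M) = M*c
v(f, N) = 14
4741 - v(U, R(4, 2)) = 4741 - 1*14 = 4741 - 14 = 4727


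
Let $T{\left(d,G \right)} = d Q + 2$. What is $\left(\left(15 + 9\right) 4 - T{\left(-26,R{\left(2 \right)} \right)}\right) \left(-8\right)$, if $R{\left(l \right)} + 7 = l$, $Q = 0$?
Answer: $-752$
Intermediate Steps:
$R{\left(l \right)} = -7 + l$
$T{\left(d,G \right)} = 2$ ($T{\left(d,G \right)} = d 0 + 2 = 0 + 2 = 2$)
$\left(\left(15 + 9\right) 4 - T{\left(-26,R{\left(2 \right)} \right)}\right) \left(-8\right) = \left(\left(15 + 9\right) 4 - 2\right) \left(-8\right) = \left(24 \cdot 4 - 2\right) \left(-8\right) = \left(96 - 2\right) \left(-8\right) = 94 \left(-8\right) = -752$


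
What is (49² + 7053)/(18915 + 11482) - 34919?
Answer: -1061423389/30397 ≈ -34919.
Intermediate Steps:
(49² + 7053)/(18915 + 11482) - 34919 = (2401 + 7053)/30397 - 34919 = 9454*(1/30397) - 34919 = 9454/30397 - 34919 = -1061423389/30397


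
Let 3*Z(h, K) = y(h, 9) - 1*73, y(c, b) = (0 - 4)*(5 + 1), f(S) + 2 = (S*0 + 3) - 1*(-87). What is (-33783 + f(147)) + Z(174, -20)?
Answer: -101182/3 ≈ -33727.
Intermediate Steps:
f(S) = 88 (f(S) = -2 + ((S*0 + 3) - 1*(-87)) = -2 + ((0 + 3) + 87) = -2 + (3 + 87) = -2 + 90 = 88)
y(c, b) = -24 (y(c, b) = -4*6 = -24)
Z(h, K) = -97/3 (Z(h, K) = (-24 - 1*73)/3 = (-24 - 73)/3 = (⅓)*(-97) = -97/3)
(-33783 + f(147)) + Z(174, -20) = (-33783 + 88) - 97/3 = -33695 - 97/3 = -101182/3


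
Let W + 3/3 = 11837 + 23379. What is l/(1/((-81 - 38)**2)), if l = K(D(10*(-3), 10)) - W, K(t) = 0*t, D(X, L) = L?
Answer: -498679615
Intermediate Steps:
K(t) = 0
W = 35215 (W = -1 + (11837 + 23379) = -1 + 35216 = 35215)
l = -35215 (l = 0 - 1*35215 = 0 - 35215 = -35215)
l/(1/((-81 - 38)**2)) = -35215*(-81 - 38)**2 = -35215*(-119)**2 = -35215/(1/14161) = -35215/1/14161 = -35215*14161 = -498679615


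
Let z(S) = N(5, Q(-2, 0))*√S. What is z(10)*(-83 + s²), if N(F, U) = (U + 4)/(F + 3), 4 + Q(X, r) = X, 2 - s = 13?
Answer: -19*√10/2 ≈ -30.042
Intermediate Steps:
s = -11 (s = 2 - 1*13 = 2 - 13 = -11)
Q(X, r) = -4 + X
N(F, U) = (4 + U)/(3 + F)
z(S) = -√S/4 (z(S) = ((4 + (-4 - 2))/(3 + 5))*√S = ((4 - 6)/8)*√S = ((⅛)*(-2))*√S = -√S/4)
z(10)*(-83 + s²) = (-√10/4)*(-83 + (-11)²) = (-√10/4)*(-83 + 121) = -√10/4*38 = -19*√10/2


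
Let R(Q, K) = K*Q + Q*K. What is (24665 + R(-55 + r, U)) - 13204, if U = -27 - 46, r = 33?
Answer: 14673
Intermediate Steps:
U = -73
R(Q, K) = 2*K*Q (R(Q, K) = K*Q + K*Q = 2*K*Q)
(24665 + R(-55 + r, U)) - 13204 = (24665 + 2*(-73)*(-55 + 33)) - 13204 = (24665 + 2*(-73)*(-22)) - 13204 = (24665 + 3212) - 13204 = 27877 - 13204 = 14673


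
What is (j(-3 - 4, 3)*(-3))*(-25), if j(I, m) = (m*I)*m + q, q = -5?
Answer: -5100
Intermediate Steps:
j(I, m) = -5 + I*m² (j(I, m) = (m*I)*m - 5 = (I*m)*m - 5 = I*m² - 5 = -5 + I*m²)
(j(-3 - 4, 3)*(-3))*(-25) = ((-5 + (-3 - 4)*3²)*(-3))*(-25) = ((-5 - 7*9)*(-3))*(-25) = ((-5 - 63)*(-3))*(-25) = -68*(-3)*(-25) = 204*(-25) = -5100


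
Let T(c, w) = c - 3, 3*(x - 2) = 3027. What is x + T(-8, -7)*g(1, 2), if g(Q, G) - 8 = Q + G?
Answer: 890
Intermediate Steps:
x = 1011 (x = 2 + (⅓)*3027 = 2 + 1009 = 1011)
T(c, w) = -3 + c
g(Q, G) = 8 + G + Q (g(Q, G) = 8 + (Q + G) = 8 + (G + Q) = 8 + G + Q)
x + T(-8, -7)*g(1, 2) = 1011 + (-3 - 8)*(8 + 2 + 1) = 1011 - 11*11 = 1011 - 121 = 890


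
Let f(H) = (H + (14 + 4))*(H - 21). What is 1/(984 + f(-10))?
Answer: 1/736 ≈ 0.0013587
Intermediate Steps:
f(H) = (-21 + H)*(18 + H) (f(H) = (H + 18)*(-21 + H) = (18 + H)*(-21 + H) = (-21 + H)*(18 + H))
1/(984 + f(-10)) = 1/(984 + (-378 + (-10)**2 - 3*(-10))) = 1/(984 + (-378 + 100 + 30)) = 1/(984 - 248) = 1/736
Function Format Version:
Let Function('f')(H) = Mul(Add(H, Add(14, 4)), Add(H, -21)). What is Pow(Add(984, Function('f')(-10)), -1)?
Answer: Rational(1, 736) ≈ 0.0013587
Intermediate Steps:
Function('f')(H) = Mul(Add(-21, H), Add(18, H)) (Function('f')(H) = Mul(Add(H, 18), Add(-21, H)) = Mul(Add(18, H), Add(-21, H)) = Mul(Add(-21, H), Add(18, H)))
Pow(Add(984, Function('f')(-10)), -1) = Pow(Add(984, Add(-378, Pow(-10, 2), Mul(-3, -10))), -1) = Pow(Add(984, Add(-378, 100, 30)), -1) = Pow(Add(984, -248), -1) = Pow(736, -1) = Rational(1, 736)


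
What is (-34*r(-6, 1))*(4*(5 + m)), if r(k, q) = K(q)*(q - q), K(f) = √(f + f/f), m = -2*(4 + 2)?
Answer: 0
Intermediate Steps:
m = -12 (m = -2*6 = -12)
K(f) = √(1 + f) (K(f) = √(f + 1) = √(1 + f))
r(k, q) = 0 (r(k, q) = √(1 + q)*(q - q) = √(1 + q)*0 = 0)
(-34*r(-6, 1))*(4*(5 + m)) = (-34*0)*(4*(5 - 12)) = 0*(4*(-7)) = 0*(-28) = 0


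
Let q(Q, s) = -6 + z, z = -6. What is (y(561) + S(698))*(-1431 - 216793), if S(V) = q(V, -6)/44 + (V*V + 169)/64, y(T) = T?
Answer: -78504106345/44 ≈ -1.7842e+9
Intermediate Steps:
q(Q, s) = -12 (q(Q, s) = -6 - 6 = -12)
S(V) = 1667/704 + V**2/64 (S(V) = -12/44 + (V*V + 169)/64 = -12*1/44 + (V**2 + 169)*(1/64) = -3/11 + (169 + V**2)*(1/64) = -3/11 + (169/64 + V**2/64) = 1667/704 + V**2/64)
(y(561) + S(698))*(-1431 - 216793) = (561 + (1667/704 + (1/64)*698**2))*(-1431 - 216793) = (561 + (1667/704 + (1/64)*487204))*(-218224) = (561 + (1667/704 + 121801/16))*(-218224) = (561 + 5360911/704)*(-218224) = (5755855/704)*(-218224) = -78504106345/44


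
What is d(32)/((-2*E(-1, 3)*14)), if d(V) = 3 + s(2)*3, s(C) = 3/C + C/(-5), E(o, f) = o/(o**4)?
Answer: 9/40 ≈ 0.22500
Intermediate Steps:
E(o, f) = o**(-3) (E(o, f) = o/o**4 = o**(-3))
s(C) = 3/C - C/5 (s(C) = 3/C + C*(-1/5) = 3/C - C/5)
d(V) = 63/10 (d(V) = 3 + (3/2 - 1/5*2)*3 = 3 + (3*(1/2) - 2/5)*3 = 3 + (3/2 - 2/5)*3 = 3 + (11/10)*3 = 3 + 33/10 = 63/10)
d(32)/((-2*E(-1, 3)*14)) = 63/(10*((-2/(-1)**3*14))) = 63/(10*((-2*(-1)*14))) = 63/(10*((2*14))) = (63/10)/28 = (63/10)*(1/28) = 9/40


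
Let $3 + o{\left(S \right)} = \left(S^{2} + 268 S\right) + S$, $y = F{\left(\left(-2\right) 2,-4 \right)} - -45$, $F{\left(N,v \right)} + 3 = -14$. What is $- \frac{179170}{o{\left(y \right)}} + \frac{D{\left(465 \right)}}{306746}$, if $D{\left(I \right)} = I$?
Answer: $- \frac{54955815275}{2549979498} \approx -21.551$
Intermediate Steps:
$F{\left(N,v \right)} = -17$ ($F{\left(N,v \right)} = -3 - 14 = -17$)
$y = 28$ ($y = -17 - -45 = -17 + 45 = 28$)
$o{\left(S \right)} = -3 + S^{2} + 269 S$ ($o{\left(S \right)} = -3 + \left(\left(S^{2} + 268 S\right) + S\right) = -3 + \left(S^{2} + 269 S\right) = -3 + S^{2} + 269 S$)
$- \frac{179170}{o{\left(y \right)}} + \frac{D{\left(465 \right)}}{306746} = - \frac{179170}{-3 + 28^{2} + 269 \cdot 28} + \frac{465}{306746} = - \frac{179170}{-3 + 784 + 7532} + 465 \cdot \frac{1}{306746} = - \frac{179170}{8313} + \frac{465}{306746} = - \frac{54955815275}{2549979498}$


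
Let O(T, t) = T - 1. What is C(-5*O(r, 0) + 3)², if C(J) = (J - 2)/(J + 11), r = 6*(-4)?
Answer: 15876/19321 ≈ 0.82170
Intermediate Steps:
r = -24
O(T, t) = -1 + T
C(J) = (-2 + J)/(11 + J)
C(-5*O(r, 0) + 3)² = ((-2 + (-5*(-1 - 24) + 3))/(11 + (-5*(-1 - 24) + 3)))² = ((-2 + (-5*(-25) + 3))/(11 + (-5*(-25) + 3)))² = ((-2 + (125 + 3))/(11 + (125 + 3)))² = ((-2 + 128)/(11 + 128))² = (126/139)² = 15876/19321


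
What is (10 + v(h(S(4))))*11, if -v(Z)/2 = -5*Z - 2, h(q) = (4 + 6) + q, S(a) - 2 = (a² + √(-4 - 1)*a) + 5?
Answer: 3784 + 440*I*√5 ≈ 3784.0 + 983.87*I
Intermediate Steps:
S(a) = 7 + a² + I*a*√5 (S(a) = 2 + ((a² + √(-4 - 1)*a) + 5) = 2 + ((a² + √(-5)*a) + 5) = 2 + ((a² + (I*√5)*a) + 5) = 2 + ((a² + I*a*√5) + 5) = 2 + (5 + a² + I*a*√5) = 7 + a² + I*a*√5)
h(q) = 10 + q
v(Z) = 4 + 10*Z (v(Z) = -2*(-5*Z - 2) = -2*(-2 - 5*Z) = 4 + 10*Z)
(10 + v(h(S(4))))*11 = (10 + (4 + 10*(10 + (7 + 4² + I*4*√5))))*11 = (10 + (4 + 10*(10 + (7 + 16 + 4*I*√5))))*11 = (10 + (4 + 10*(10 + (23 + 4*I*√5))))*11 = (10 + (4 + 10*(33 + 4*I*√5)))*11 = (10 + (4 + (330 + 40*I*√5)))*11 = (10 + (334 + 40*I*√5))*11 = (344 + 40*I*√5)*11 = 3784 + 440*I*√5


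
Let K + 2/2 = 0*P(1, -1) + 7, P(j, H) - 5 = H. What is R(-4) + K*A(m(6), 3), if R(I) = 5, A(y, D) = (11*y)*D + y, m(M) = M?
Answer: 1229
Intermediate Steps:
A(y, D) = y + 11*D*y (A(y, D) = 11*D*y + y = y + 11*D*y)
P(j, H) = 5 + H
K = 6 (K = -1 + (0*(5 - 1) + 7) = -1 + (0*4 + 7) = -1 + (0 + 7) = -1 + 7 = 6)
R(-4) + K*A(m(6), 3) = 5 + 6*(6*(1 + 11*3)) = 5 + 6*(6*(1 + 33)) = 5 + 6*(6*34) = 5 + 6*204 = 5 + 1224 = 1229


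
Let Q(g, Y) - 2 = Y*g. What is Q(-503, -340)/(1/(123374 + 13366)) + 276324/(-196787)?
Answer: 4601971889100036/196787 ≈ 2.3386e+10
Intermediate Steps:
Q(g, Y) = 2 + Y*g
Q(-503, -340)/(1/(123374 + 13366)) + 276324/(-196787) = (2 - 340*(-503))/(1/(123374 + 13366)) + 276324/(-196787) = (2 + 171020)/(1/136740) + 276324*(-1/196787) = 171022/(1/136740) - 276324/196787 = 171022*136740 - 276324/196787 = 23385548280 - 276324/196787 = 4601971889100036/196787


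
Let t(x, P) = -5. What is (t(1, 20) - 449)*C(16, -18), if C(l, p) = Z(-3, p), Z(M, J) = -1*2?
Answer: 908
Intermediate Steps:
Z(M, J) = -2
C(l, p) = -2
(t(1, 20) - 449)*C(16, -18) = (-5 - 449)*(-2) = -454*(-2) = 908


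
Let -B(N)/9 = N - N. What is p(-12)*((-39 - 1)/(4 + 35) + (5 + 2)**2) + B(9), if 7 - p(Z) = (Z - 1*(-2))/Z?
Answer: 69227/234 ≈ 295.84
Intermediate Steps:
B(N) = 0 (B(N) = -9*(N - N) = -9*0 = 0)
p(Z) = 7 - (2 + Z)/Z (p(Z) = 7 - (Z - 1*(-2))/Z = 7 - (Z + 2)/Z = 7 - (2 + Z)/Z)
p(-12)*((-39 - 1)/(4 + 35) + (5 + 2)**2) + B(9) = (6 - 2/(-12))*((-39 - 1)/(4 + 35) + (5 + 2)**2) + 0 = (6 - 2*(-1/12))*(-40/39 + 7**2) + 0 = (6 + 1/6)*(-40*1/39 + 49) + 0 = 37*(-40/39 + 49)/6 + 0 = (37/6)*(1871/39) + 0 = 69227/234 + 0 = 69227/234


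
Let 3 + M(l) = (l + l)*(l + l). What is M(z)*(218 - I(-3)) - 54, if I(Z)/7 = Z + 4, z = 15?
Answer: 189213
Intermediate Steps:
I(Z) = 28 + 7*Z (I(Z) = 7*(Z + 4) = 7*(4 + Z) = 28 + 7*Z)
M(l) = -3 + 4*l² (M(l) = -3 + (l + l)*(l + l) = -3 + (2*l)*(2*l) = -3 + 4*l²)
M(z)*(218 - I(-3)) - 54 = (-3 + 4*15²)*(218 - (28 + 7*(-3))) - 54 = (-3 + 4*225)*(218 - (28 - 21)) - 54 = (-3 + 900)*(218 - 1*7) - 54 = 897*(218 - 7) - 54 = 897*211 - 54 = 189267 - 54 = 189213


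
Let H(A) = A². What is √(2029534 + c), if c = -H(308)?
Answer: √1934670 ≈ 1390.9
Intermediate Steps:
c = -94864 (c = -1*308² = -1*94864 = -94864)
√(2029534 + c) = √(2029534 - 94864) = √1934670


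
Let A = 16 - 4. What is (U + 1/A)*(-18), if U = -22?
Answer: 789/2 ≈ 394.50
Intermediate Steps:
A = 12
(U + 1/A)*(-18) = (-22 + 1/12)*(-18) = -263/12*(-18) = 789/2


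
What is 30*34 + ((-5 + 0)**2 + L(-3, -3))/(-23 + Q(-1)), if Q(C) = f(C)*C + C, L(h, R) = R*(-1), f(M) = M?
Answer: 23432/23 ≈ 1018.8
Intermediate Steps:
L(h, R) = -R
Q(C) = C + C**2 (Q(C) = C*C + C = C**2 + C = C + C**2)
30*34 + ((-5 + 0)**2 + L(-3, -3))/(-23 + Q(-1)) = 30*34 + ((-5 + 0)**2 - 1*(-3))/(-23 - (1 - 1)) = 1020 + ((-5)**2 + 3)/(-23 - 1*0) = 1020 + (25 + 3)/(-23 + 0) = 1020 + 28/(-23) = 1020 + 28*(-1/23) = 1020 - 28/23 = 23432/23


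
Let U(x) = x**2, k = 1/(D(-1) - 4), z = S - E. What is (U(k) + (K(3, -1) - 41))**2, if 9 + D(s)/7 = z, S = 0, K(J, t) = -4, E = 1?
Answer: 60722323561/29986576 ≈ 2025.0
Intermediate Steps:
z = -1 (z = 0 - 1*1 = 0 - 1 = -1)
D(s) = -70 (D(s) = -63 + 7*(-1) = -63 - 7 = -70)
k = -1/74 (k = 1/(-70 - 4) = 1/(-74) = -1/74 ≈ -0.013514)
(U(k) + (K(3, -1) - 41))**2 = ((-1/74)**2 + (-4 - 41))**2 = (1/5476 - 45)**2 = (-246419/5476)**2 = 60722323561/29986576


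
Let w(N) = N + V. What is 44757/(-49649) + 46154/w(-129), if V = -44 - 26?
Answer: -2300406589/9880151 ≈ -232.83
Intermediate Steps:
V = -70
w(N) = -70 + N (w(N) = N - 70 = -70 + N)
44757/(-49649) + 46154/w(-129) = 44757/(-49649) + 46154/(-70 - 129) = 44757*(-1/49649) + 46154/(-199) = -44757/49649 + 46154*(-1/199) = -44757/49649 - 46154/199 = -2300406589/9880151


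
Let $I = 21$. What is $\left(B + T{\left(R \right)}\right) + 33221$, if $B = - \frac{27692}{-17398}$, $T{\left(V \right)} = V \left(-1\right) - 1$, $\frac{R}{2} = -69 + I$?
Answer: $\frac{289829730}{8699} \approx 33318.0$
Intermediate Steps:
$R = -96$ ($R = 2 \left(-69 + 21\right) = 2 \left(-48\right) = -96$)
$T{\left(V \right)} = -1 - V$ ($T{\left(V \right)} = - V - 1 = -1 - V$)
$B = \frac{13846}{8699}$ ($B = \left(-27692\right) \left(- \frac{1}{17398}\right) = \frac{13846}{8699} \approx 1.5917$)
$\left(B + T{\left(R \right)}\right) + 33221 = \left(\frac{13846}{8699} - -95\right) + 33221 = \left(\frac{13846}{8699} + \left(-1 + 96\right)\right) + 33221 = \left(\frac{13846}{8699} + 95\right) + 33221 = \frac{840251}{8699} + 33221 = \frac{289829730}{8699}$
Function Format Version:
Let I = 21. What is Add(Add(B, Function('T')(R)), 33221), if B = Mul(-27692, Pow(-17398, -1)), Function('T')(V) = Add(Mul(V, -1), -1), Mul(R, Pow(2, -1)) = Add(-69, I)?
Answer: Rational(289829730, 8699) ≈ 33318.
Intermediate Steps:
R = -96 (R = Mul(2, Add(-69, 21)) = Mul(2, -48) = -96)
Function('T')(V) = Add(-1, Mul(-1, V)) (Function('T')(V) = Add(Mul(-1, V), -1) = Add(-1, Mul(-1, V)))
B = Rational(13846, 8699) (B = Mul(-27692, Rational(-1, 17398)) = Rational(13846, 8699) ≈ 1.5917)
Add(Add(B, Function('T')(R)), 33221) = Add(Add(Rational(13846, 8699), Add(-1, Mul(-1, -96))), 33221) = Add(Add(Rational(13846, 8699), Add(-1, 96)), 33221) = Add(Add(Rational(13846, 8699), 95), 33221) = Add(Rational(840251, 8699), 33221) = Rational(289829730, 8699)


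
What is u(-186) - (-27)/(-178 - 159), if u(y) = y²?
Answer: 11658825/337 ≈ 34596.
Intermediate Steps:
u(-186) - (-27)/(-178 - 159) = (-186)² - (-27)/(-178 - 159) = 34596 - (-27)/(-337) = 34596 - (-1)*(-27)/337 = 34596 - 1*27/337 = 34596 - 27/337 = 11658825/337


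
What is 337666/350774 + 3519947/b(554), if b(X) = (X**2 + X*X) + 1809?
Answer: 721293461442/107975428067 ≈ 6.6802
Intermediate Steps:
b(X) = 1809 + 2*X**2 (b(X) = (X**2 + X**2) + 1809 = 2*X**2 + 1809 = 1809 + 2*X**2)
337666/350774 + 3519947/b(554) = 337666/350774 + 3519947/(1809 + 2*554**2) = 337666*(1/350774) + 3519947/(1809 + 2*306916) = 168833/175387 + 3519947/(1809 + 613832) = 168833/175387 + 3519947/615641 = 721293461442/107975428067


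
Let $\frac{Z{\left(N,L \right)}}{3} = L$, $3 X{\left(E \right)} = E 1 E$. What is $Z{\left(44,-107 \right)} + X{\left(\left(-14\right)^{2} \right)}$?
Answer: $\frac{37453}{3} \approx 12484.0$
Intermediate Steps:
$X{\left(E \right)} = \frac{E^{2}}{3}$ ($X{\left(E \right)} = \frac{E 1 E}{3} = \frac{E E}{3} = \frac{E^{2}}{3}$)
$Z{\left(N,L \right)} = 3 L$
$Z{\left(44,-107 \right)} + X{\left(\left(-14\right)^{2} \right)} = 3 \left(-107\right) + \frac{\left(\left(-14\right)^{2}\right)^{2}}{3} = -321 + \frac{196^{2}}{3} = -321 + \frac{1}{3} \cdot 38416 = -321 + \frac{38416}{3} = \frac{37453}{3}$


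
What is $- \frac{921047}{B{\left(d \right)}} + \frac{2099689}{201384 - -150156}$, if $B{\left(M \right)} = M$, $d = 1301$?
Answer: $- \frac{321053166991}{457353540} \approx -701.98$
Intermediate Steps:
$- \frac{921047}{B{\left(d \right)}} + \frac{2099689}{201384 - -150156} = - \frac{921047}{1301} + \frac{2099689}{201384 - -150156} = \left(-921047\right) \frac{1}{1301} + \frac{2099689}{201384 + 150156} = - \frac{921047}{1301} + \frac{2099689}{351540} = - \frac{321053166991}{457353540}$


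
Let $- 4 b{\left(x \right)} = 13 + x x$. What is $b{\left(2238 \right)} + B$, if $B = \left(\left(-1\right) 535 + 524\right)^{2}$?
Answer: $- \frac{5008173}{4} \approx -1.252 \cdot 10^{6}$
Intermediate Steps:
$b{\left(x \right)} = - \frac{13}{4} - \frac{x^{2}}{4}$ ($b{\left(x \right)} = - \frac{13 + x x}{4} = - \frac{13 + x^{2}}{4} = - \frac{13}{4} - \frac{x^{2}}{4}$)
$B = 121$ ($B = \left(-535 + 524\right)^{2} = \left(-11\right)^{2} = 121$)
$b{\left(2238 \right)} + B = \left(- \frac{13}{4} - \frac{2238^{2}}{4}\right) + 121 = \left(- \frac{13}{4} - 1252161\right) + 121 = - \frac{5008657}{4} + 121 = - \frac{5008173}{4}$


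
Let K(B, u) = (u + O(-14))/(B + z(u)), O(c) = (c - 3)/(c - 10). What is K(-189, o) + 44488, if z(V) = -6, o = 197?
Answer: 3203063/72 ≈ 44487.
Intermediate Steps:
O(c) = (-3 + c)/(-10 + c)
K(B, u) = (17/24 + u)/(-6 + B) (K(B, u) = (u + (-3 - 14)/(-10 - 14))/(B - 6) = (u - 17/(-24))/(-6 + B) = (u - 1/24*(-17))/(-6 + B) = (u + 17/24)/(-6 + B) = (17/24 + u)/(-6 + B))
K(-189, o) + 44488 = (17/24 + 197)/(-6 - 189) + 44488 = (4745/24)/(-195) + 44488 = -1/195*4745/24 + 44488 = -73/72 + 44488 = 3203063/72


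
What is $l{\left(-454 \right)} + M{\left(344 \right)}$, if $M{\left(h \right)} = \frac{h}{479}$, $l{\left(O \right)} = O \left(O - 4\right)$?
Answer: $\frac{99599772}{479} \approx 2.0793 \cdot 10^{5}$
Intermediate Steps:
$l{\left(O \right)} = O \left(-4 + O\right)$
$M{\left(h \right)} = \frac{h}{479}$ ($M{\left(h \right)} = h \frac{1}{479} = \frac{h}{479}$)
$l{\left(-454 \right)} + M{\left(344 \right)} = - 454 \left(-4 - 454\right) + \frac{1}{479} \cdot 344 = \left(-454\right) \left(-458\right) + \frac{344}{479} = 207932 + \frac{344}{479} = \frac{99599772}{479}$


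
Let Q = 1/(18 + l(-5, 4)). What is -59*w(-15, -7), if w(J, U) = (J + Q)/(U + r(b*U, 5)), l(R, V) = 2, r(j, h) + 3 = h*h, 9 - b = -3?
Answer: 17641/300 ≈ 58.803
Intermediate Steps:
b = 12 (b = 9 - 1*(-3) = 9 + 3 = 12)
r(j, h) = -3 + h² (r(j, h) = -3 + h*h = -3 + h²)
Q = 1/20 (Q = 1/(18 + 2) = 1/20 ≈ 0.050000)
w(J, U) = (1/20 + J)/(22 + U) (w(J, U) = (J + 1/20)/(U + (-3 + 5²)) = (1/20 + J)/(U + (-3 + 25)) = (1/20 + J)/(U + 22) = (1/20 + J)/(22 + U))
-59*w(-15, -7) = -59*(1/20 - 15)/(22 - 7) = -59*(-299)/(15*20) = -59*(-299/300) = 17641/300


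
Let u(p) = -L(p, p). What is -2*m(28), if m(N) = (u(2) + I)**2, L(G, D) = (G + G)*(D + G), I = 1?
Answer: -450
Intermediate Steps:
L(G, D) = 2*G*(D + G) (L(G, D) = (2*G)*(D + G) = 2*G*(D + G))
u(p) = -4*p**2 (u(p) = -2*p*(p + p) = -2*p*2*p = -4*p**2)
m(N) = 225 (m(N) = (-4*2**2 + 1)**2 = (-4*4 + 1)**2 = (-16 + 1)**2 = (-15)**2 = 225)
-2*m(28) = -2*225 = -450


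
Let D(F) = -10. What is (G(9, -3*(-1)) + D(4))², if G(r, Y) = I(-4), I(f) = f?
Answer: 196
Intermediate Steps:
G(r, Y) = -4
(G(9, -3*(-1)) + D(4))² = (-4 - 10)² = (-14)² = 196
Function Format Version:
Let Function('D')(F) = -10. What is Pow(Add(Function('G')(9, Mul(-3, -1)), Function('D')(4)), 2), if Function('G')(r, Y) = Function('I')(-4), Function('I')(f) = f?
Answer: 196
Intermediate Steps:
Function('G')(r, Y) = -4
Pow(Add(Function('G')(9, Mul(-3, -1)), Function('D')(4)), 2) = Pow(Add(-4, -10), 2) = Pow(-14, 2) = 196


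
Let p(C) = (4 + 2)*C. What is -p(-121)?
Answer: 726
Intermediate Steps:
p(C) = 6*C
-p(-121) = -6*(-121) = -1*(-726) = 726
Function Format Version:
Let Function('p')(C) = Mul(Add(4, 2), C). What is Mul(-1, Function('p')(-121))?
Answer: 726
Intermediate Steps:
Function('p')(C) = Mul(6, C)
Mul(-1, Function('p')(-121)) = Mul(-1, Mul(6, -121)) = Mul(-1, -726) = 726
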